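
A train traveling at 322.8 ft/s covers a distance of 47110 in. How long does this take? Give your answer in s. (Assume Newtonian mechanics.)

d = 47110 in × 0.0254 = 1196.59 m
v = 322.8 ft/s × 0.3048 = 98.3894 m/s
t = d / v = 1196.59 / 98.3894 = 12.16 s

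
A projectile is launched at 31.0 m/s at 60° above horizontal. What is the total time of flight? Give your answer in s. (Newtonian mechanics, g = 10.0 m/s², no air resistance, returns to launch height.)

T = 2 × v₀ × sin(θ) / g = 2 × 31.0 × sin(60°) / 10.0 = 2 × 31.0 × 0.866025 / 10.0 = 5.369 s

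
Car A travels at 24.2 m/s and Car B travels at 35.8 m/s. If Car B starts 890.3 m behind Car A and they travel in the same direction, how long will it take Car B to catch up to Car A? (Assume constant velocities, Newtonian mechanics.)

Relative speed: v_rel = 35.8 - 24.2 = 11.6 m/s
Time to catch: t = d₀/v_rel = 890.3/11.6 = 76.75 s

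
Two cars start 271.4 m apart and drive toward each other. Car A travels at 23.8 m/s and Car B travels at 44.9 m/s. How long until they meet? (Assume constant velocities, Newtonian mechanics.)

Combined speed: v_combined = 23.8 + 44.9 = 68.7 m/s
Time to meet: t = d/v_combined = 271.4/68.7 = 3.95 s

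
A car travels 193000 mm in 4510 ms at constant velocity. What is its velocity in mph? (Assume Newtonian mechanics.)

d = 193000 mm × 0.001 = 193.0 m
t = 4510 ms × 0.001 = 4.51 s
v = d / t = 193.0 / 4.51 = 42.7938 m/s
v = 42.7938 m/s / 0.44704 = 95.73 mph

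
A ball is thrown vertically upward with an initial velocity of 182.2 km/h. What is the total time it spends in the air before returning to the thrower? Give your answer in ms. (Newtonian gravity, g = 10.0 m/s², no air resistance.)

v₀ = 182.2 km/h × 0.2777777777777778 = 50.6111 m/s
t_total = 2 × v₀ / g = 2 × 50.6111 / 10.0 = 10.1222 s
t_total = 10.1222 s / 0.001 = 10120 ms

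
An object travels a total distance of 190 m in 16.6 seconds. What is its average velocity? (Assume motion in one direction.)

v_avg = Δd / Δt = 190 / 16.6 = 11.45 m/s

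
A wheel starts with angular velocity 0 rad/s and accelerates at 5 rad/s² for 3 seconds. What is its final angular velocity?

ω = ω₀ + αt = 0 + 5 × 3 = 15 rad/s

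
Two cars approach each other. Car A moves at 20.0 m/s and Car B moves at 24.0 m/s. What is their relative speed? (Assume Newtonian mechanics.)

v_rel = v_A + v_B = 20.0 + 24.0 = 44.0 m/s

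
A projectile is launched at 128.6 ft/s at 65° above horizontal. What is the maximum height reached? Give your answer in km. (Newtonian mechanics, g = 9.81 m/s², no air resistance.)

v₀ = 128.6 ft/s × 0.3048 = 39.1973 m/s
H = v₀² × sin²(θ) / (2g) = 39.1973² × sin(65°)² / (2 × 9.81) = 1536.43 × 0.821394 / 19.62 = 64.3229 m
H = 64.3229 m / 1000.0 = 0.06432 km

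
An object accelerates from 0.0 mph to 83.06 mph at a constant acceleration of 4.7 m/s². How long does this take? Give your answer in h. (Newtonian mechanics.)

v₀ = 0.0 mph × 0.44704 = 0.0 m/s
v = 83.06 mph × 0.44704 = 37.1311 m/s
t = (v - v₀) / a = (37.1311 - 0.0) / 4.7 = 7.90023 s
t = 7.90023 s / 3600.0 = 0.002195 h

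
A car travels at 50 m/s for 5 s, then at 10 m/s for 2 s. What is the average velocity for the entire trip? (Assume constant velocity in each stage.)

d₁ = v₁t₁ = 50 × 5 = 250 m
d₂ = v₂t₂ = 10 × 2 = 20 m
d_total = 270 m, t_total = 7 s
v_avg = d_total/t_total = 270/7 = 38.57 m/s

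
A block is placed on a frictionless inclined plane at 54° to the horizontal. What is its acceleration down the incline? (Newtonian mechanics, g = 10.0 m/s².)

a = g sin(θ) = 10.0 × sin(54°) = 10.0 × 0.809 = 8.09 m/s²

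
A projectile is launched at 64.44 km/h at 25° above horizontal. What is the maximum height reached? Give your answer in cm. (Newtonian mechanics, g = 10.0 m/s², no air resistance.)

v₀ = 64.44 km/h × 0.2777777777777778 = 17.9 m/s
H = v₀² × sin²(θ) / (2g) = 17.9² × sin(25°)² / (2 × 10.0) = 320.41 × 0.178606 / 20.0 = 2.86136 m
H = 2.86136 m / 0.01 = 286.1 cm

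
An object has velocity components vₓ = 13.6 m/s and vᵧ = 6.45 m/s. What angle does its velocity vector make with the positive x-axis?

θ = arctan(vᵧ/vₓ) = arctan(6.45/13.6) = 25.37°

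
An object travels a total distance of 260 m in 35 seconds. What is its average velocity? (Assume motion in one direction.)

v_avg = Δd / Δt = 260 / 35 = 7.43 m/s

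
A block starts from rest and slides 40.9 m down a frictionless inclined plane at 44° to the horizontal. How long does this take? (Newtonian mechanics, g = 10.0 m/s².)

a = g sin(θ) = 10.0 × sin(44°) = 6.9466 m/s²
t = √(2d/a) = √(2 × 40.9 / 6.9466) = 3.43 s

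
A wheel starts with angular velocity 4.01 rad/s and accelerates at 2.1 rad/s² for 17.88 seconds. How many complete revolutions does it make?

θ = ω₀t + ½αt² = 4.01×17.88 + ½×2.1×17.88² = 407.37792 rad
Total revolutions = θ/(2π) = 407.37792/(2π) = 64.84
Complete revolutions = ⌊64.84⌋ = 64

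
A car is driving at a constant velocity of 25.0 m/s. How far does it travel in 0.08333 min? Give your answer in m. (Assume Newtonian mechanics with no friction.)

t = 0.08333 min × 60.0 = 4.9998 s
d = v × t = 25.0 × 4.9998 = 125.0 m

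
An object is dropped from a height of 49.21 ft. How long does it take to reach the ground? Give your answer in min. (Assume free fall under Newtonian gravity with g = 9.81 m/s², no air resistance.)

h = 49.21 ft × 0.3048 = 14.9992 m
t = √(2h/g) = √(2 × 14.9992 / 9.81) = 1.7487 s
t = 1.7487 s / 60.0 = 0.02914 min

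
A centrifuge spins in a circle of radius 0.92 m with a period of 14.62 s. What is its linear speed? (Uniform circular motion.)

v = 2πr/T = 2π×0.92/14.62 = 0.4 m/s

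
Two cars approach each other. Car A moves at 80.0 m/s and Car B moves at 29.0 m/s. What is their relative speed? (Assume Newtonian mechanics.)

v_rel = v_A + v_B = 80.0 + 29.0 = 109.0 m/s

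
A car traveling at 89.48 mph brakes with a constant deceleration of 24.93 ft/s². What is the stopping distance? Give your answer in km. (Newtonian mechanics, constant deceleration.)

v₀ = 89.48 mph × 0.44704 = 40.0011 m/s
a = 24.93 ft/s² × 0.3048 = 7.59866 m/s²
d = v₀² / (2a) = 40.0011² / (2 × 7.59866) = 1600.09 / 15.1973 = 105.288 m
d = 105.288 m / 1000.0 = 0.1053 km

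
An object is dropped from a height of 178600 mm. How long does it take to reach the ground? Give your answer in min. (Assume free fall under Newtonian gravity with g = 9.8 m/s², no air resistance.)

h = 178600 mm × 0.001 = 178.6 m
t = √(2h/g) = √(2 × 178.6 / 9.8) = 6.0373 s
t = 6.0373 s / 60.0 = 0.1006 min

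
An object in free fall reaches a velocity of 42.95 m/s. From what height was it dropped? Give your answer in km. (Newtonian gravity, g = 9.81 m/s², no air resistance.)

h = v² / (2g) = 42.95² / (2 × 9.81) = 94.0215 m
h = 94.0215 m / 1000.0 = 0.09402 km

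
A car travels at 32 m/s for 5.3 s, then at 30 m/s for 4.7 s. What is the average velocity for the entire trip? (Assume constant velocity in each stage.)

d₁ = v₁t₁ = 32 × 5.3 = 169.6 m
d₂ = v₂t₂ = 30 × 4.7 = 141.0 m
d_total = 310.6 m, t_total = 10.0 s
v_avg = d_total/t_total = 310.6/10.0 = 31.06 m/s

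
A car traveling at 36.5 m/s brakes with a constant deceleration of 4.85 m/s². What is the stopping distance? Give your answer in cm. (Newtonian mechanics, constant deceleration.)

d = v₀² / (2a) = 36.5² / (2 × 4.85) = 1332.25 / 9.7 = 137.345 m
d = 137.345 m / 0.01 = 13730 cm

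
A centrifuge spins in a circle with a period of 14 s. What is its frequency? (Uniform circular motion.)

f = 1/T = 1/14 = 0.0714 Hz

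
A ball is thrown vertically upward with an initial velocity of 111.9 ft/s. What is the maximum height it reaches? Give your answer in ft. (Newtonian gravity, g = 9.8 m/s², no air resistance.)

v₀ = 111.9 ft/s × 0.3048 = 34.1071 m/s
h_max = v₀² / (2g) = 34.1071² / (2 × 9.8) = 1163.29 / 19.6 = 59.3515 m
h_max = 59.3515 m / 0.3048 = 194.7 ft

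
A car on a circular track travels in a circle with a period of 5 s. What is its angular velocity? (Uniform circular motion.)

ω = 2π/T = 2π/5 = 1.2566 rad/s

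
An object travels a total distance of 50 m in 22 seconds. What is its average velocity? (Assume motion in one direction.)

v_avg = Δd / Δt = 50 / 22 = 2.27 m/s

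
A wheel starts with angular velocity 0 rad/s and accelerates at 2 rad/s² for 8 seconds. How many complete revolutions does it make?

θ = ω₀t + ½αt² = 0×8 + ½×2×8² = 64.0 rad
Total revolutions = θ/(2π) = 64.0/(2π) = 10.19
Complete revolutions = ⌊10.19⌋ = 10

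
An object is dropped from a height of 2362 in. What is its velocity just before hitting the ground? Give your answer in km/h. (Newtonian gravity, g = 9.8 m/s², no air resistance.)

h = 2362 in × 0.0254 = 59.9948 m
v = √(2gh) = √(2 × 9.8 × 59.9948) = 34.2914 m/s
v = 34.2914 m/s / 0.2777777777777778 = 123.4 km/h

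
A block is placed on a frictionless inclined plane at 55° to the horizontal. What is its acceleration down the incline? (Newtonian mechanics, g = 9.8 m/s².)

a = g sin(θ) = 9.8 × sin(55°) = 9.8 × 0.8192 = 8.03 m/s²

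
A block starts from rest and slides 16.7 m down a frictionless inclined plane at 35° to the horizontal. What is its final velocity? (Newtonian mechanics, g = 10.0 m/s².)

a = g sin(θ) = 10.0 × sin(35°) = 5.7358 m/s²
v = √(2ad) = √(2 × 5.7358 × 16.7) = 13.84 m/s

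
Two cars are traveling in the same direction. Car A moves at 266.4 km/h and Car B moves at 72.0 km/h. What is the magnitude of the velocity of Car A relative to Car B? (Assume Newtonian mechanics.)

v_rel = |v_A - v_B| = |266.4 - 72.0| = 194.4 km/h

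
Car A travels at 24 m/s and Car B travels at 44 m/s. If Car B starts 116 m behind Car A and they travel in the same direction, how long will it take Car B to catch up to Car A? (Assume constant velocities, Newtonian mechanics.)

Relative speed: v_rel = 44 - 24 = 20 m/s
Time to catch: t = d₀/v_rel = 116/20 = 5.8 s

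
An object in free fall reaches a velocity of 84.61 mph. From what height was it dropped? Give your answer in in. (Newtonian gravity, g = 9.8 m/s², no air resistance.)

v = 84.61 mph × 0.44704 = 37.8241 m/s
h = v² / (2g) = 37.8241² / (2 × 9.8) = 72.993 m
h = 72.993 m / 0.0254 = 2874 in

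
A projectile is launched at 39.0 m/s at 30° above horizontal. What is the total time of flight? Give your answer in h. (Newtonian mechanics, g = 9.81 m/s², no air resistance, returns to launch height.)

T = 2 × v₀ × sin(θ) / g = 2 × 39.0 × sin(30°) / 9.81 = 2 × 39.0 × 0.5 / 9.81 = 3.97554 s
T = 3.97554 s / 3600.0 = 0.001104 h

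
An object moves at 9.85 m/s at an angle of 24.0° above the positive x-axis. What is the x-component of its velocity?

vₓ = v cos(θ) = 9.85 × cos(24.0°) = 9.0 m/s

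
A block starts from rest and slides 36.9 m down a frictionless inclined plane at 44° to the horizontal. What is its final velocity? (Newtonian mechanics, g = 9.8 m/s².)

a = g sin(θ) = 9.8 × sin(44°) = 6.8077 m/s²
v = √(2ad) = √(2 × 6.8077 × 36.9) = 22.41 m/s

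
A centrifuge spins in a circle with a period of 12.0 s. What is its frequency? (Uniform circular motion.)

f = 1/T = 1/12.0 = 0.0833 Hz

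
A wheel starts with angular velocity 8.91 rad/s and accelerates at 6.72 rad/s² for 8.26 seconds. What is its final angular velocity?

ω = ω₀ + αt = 8.91 + 6.72 × 8.26 = 64.42 rad/s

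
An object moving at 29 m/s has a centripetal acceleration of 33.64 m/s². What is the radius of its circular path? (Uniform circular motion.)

r = v²/a_c = 29²/33.64 = 25.0 m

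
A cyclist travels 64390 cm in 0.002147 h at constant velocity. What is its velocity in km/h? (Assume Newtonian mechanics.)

d = 64390 cm × 0.01 = 643.9 m
t = 0.002147 h × 3600.0 = 7.7292 s
v = d / t = 643.9 / 7.7292 = 83.3075 m/s
v = 83.3075 m/s / 0.2777777777777778 = 299.9 km/h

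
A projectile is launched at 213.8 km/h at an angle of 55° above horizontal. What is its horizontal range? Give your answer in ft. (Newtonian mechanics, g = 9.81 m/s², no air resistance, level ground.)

v₀ = 213.8 km/h × 0.2777777777777778 = 59.3889 m/s
R = v₀² × sin(2θ) / g = 59.3889² × sin(2 × 55°) / 9.81 = 3527.04 × 0.939693 / 9.81 = 337.853 m
R = 337.853 m / 0.3048 = 1108 ft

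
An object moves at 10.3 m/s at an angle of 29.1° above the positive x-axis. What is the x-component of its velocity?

vₓ = v cos(θ) = 10.3 × cos(29.1°) = 9.0 m/s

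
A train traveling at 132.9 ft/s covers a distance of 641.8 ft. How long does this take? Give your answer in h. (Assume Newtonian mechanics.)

d = 641.8 ft × 0.3048 = 195.621 m
v = 132.9 ft/s × 0.3048 = 40.5079 m/s
t = d / v = 195.621 / 40.5079 = 4.82921 s
t = 4.82921 s / 3600.0 = 0.001341 h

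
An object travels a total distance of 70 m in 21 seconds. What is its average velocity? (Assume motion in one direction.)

v_avg = Δd / Δt = 70 / 21 = 3.33 m/s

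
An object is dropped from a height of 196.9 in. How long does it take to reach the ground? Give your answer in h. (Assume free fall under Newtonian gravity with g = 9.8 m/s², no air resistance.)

h = 196.9 in × 0.0254 = 5.00126 m
t = √(2h/g) = √(2 × 5.00126 / 9.8) = 1.01028 s
t = 1.01028 s / 3600.0 = 0.0002806 h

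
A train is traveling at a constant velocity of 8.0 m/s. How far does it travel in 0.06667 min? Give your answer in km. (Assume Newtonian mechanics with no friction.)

t = 0.06667 min × 60.0 = 4.0002 s
d = v × t = 8.0 × 4.0002 = 32.0016 m
d = 32.0016 m / 1000.0 = 0.032 km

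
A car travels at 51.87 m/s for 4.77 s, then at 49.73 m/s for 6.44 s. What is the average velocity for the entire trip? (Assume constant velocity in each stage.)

d₁ = v₁t₁ = 51.87 × 4.77 = 247.4199 m
d₂ = v₂t₂ = 49.73 × 6.44 = 320.2612 m
d_total = 567.6811 m, t_total = 11.21 s
v_avg = d_total/t_total = 567.6811/11.21 = 50.64 m/s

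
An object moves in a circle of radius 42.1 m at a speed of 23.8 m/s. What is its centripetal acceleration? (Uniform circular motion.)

a_c = v²/r = 23.8²/42.1 = 566.44/42.1 = 13.45 m/s²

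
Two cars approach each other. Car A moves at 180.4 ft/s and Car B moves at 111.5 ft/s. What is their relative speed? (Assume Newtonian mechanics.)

v_rel = v_A + v_B = 180.4 + 111.5 = 291.9 ft/s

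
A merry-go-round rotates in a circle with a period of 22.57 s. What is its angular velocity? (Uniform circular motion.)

ω = 2π/T = 2π/22.57 = 0.2784 rad/s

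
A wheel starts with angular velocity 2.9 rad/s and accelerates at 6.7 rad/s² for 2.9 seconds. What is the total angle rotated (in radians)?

θ = ω₀t + ½αt² = 2.9×2.9 + ½×6.7×2.9² = 36.58 rad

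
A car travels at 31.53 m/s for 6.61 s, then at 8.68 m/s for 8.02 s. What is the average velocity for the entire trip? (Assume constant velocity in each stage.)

d₁ = v₁t₁ = 31.53 × 6.61 = 208.4133 m
d₂ = v₂t₂ = 8.68 × 8.02 = 69.6136 m
d_total = 278.0269 m, t_total = 14.63 s
v_avg = d_total/t_total = 278.0269/14.63 = 19.0 m/s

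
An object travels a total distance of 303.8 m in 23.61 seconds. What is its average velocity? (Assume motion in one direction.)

v_avg = Δd / Δt = 303.8 / 23.61 = 12.87 m/s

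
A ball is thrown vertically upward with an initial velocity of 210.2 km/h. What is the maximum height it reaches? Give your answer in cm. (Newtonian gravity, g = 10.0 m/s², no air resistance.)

v₀ = 210.2 km/h × 0.2777777777777778 = 58.3889 m/s
h_max = v₀² / (2g) = 58.3889² / (2 × 10.0) = 3409.26 / 20.0 = 170.463 m
h_max = 170.463 m / 0.01 = 17050 cm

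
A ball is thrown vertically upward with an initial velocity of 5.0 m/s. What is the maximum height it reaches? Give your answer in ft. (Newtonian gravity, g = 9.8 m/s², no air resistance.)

h_max = v₀² / (2g) = 5.0² / (2 × 9.8) = 25.0 / 19.6 = 1.27551 m
h_max = 1.27551 m / 0.3048 = 4.185 ft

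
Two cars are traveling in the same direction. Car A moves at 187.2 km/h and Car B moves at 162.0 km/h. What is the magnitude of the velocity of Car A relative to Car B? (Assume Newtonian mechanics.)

v_rel = |v_A - v_B| = |187.2 - 162.0| = 25.2 km/h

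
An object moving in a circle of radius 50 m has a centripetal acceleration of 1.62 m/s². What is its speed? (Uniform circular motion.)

v = √(a_c × r) = √(1.62 × 50) = 9.0 m/s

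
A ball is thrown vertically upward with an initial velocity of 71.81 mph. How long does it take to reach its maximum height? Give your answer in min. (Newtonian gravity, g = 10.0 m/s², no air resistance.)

v₀ = 71.81 mph × 0.44704 = 32.1019 m/s
t_up = v₀ / g = 32.1019 / 10.0 = 3.21019 s
t_up = 3.21019 s / 60.0 = 0.0535 min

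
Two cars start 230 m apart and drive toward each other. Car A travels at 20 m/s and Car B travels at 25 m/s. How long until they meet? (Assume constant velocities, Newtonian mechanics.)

Combined speed: v_combined = 20 + 25 = 45 m/s
Time to meet: t = d/v_combined = 230/45 = 5.11 s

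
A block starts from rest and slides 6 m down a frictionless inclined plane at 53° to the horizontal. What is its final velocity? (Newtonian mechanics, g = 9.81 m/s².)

a = g sin(θ) = 9.81 × sin(53°) = 7.8346 m/s²
v = √(2ad) = √(2 × 7.8346 × 6) = 9.7 m/s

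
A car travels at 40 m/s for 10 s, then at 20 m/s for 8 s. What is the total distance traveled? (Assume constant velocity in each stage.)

d₁ = v₁t₁ = 40 × 10 = 400 m
d₂ = v₂t₂ = 20 × 8 = 160 m
d_total = 400 + 160 = 560 m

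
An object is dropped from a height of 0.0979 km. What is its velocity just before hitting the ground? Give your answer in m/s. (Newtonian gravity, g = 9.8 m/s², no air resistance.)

h = 0.0979 km × 1000.0 = 97.9 m
v = √(2gh) = √(2 × 9.8 × 97.9) = 43.8 m/s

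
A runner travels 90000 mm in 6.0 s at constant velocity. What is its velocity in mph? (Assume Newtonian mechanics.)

d = 90000 mm × 0.001 = 90.0 m
v = d / t = 90.0 / 6.0 = 15.0 m/s
v = 15.0 m/s / 0.44704 = 33.55 mph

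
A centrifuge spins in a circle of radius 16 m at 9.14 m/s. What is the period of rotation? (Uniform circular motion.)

T = 2πr/v = 2π×16/9.14 = 11.0 s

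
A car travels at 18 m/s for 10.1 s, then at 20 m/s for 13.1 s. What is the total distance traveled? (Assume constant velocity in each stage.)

d₁ = v₁t₁ = 18 × 10.1 = 181.8 m
d₂ = v₂t₂ = 20 × 13.1 = 262.0 m
d_total = 181.8 + 262.0 = 443.8 m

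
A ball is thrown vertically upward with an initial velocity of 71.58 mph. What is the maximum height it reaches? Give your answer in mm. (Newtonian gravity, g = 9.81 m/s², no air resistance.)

v₀ = 71.58 mph × 0.44704 = 31.9991 m/s
h_max = v₀² / (2g) = 31.9991² / (2 × 9.81) = 1023.94 / 19.62 = 52.1886 m
h_max = 52.1886 m / 0.001 = 52190 mm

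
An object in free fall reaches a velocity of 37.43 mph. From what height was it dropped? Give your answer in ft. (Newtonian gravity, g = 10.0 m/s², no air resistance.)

v = 37.43 mph × 0.44704 = 16.7327 m/s
h = v² / (2g) = 16.7327² / (2 × 10.0) = 13.9992 m
h = 13.9992 m / 0.3048 = 45.93 ft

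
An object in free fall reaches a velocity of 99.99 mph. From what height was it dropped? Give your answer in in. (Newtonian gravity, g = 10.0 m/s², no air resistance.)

v = 99.99 mph × 0.44704 = 44.6995 m/s
h = v² / (2g) = 44.6995² / (2 × 10.0) = 99.9023 m
h = 99.9023 m / 0.0254 = 3933 in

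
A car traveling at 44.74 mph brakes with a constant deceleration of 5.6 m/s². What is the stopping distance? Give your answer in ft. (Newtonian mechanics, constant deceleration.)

v₀ = 44.74 mph × 0.44704 = 20.0006 m/s
d = v₀² / (2a) = 20.0006² / (2 × 5.6) = 400.024 / 11.2 = 35.7164 m
d = 35.7164 m / 0.3048 = 117.2 ft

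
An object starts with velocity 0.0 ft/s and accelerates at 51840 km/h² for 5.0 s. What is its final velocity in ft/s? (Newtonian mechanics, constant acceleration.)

v₀ = 0.0 ft/s × 0.3048 = 0.0 m/s
a = 51840 km/h² × 7.716049382716049e-05 = 4.0 m/s²
v = v₀ + a × t = 0.0 + 4.0 × 5.0 = 20.0 m/s
v = 20.0 m/s / 0.3048 = 65.62 ft/s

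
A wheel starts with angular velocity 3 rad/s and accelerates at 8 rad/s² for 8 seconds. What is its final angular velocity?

ω = ω₀ + αt = 3 + 8 × 8 = 67 rad/s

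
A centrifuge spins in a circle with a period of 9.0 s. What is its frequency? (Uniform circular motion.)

f = 1/T = 1/9.0 = 0.1111 Hz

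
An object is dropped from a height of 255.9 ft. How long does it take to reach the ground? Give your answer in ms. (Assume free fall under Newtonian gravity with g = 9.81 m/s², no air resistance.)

h = 255.9 ft × 0.3048 = 77.9983 m
t = √(2h/g) = √(2 × 77.9983 / 9.81) = 3.98771 s
t = 3.98771 s / 0.001 = 3988 ms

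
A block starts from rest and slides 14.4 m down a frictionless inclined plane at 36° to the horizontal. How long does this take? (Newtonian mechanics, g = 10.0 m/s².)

a = g sin(θ) = 10.0 × sin(36°) = 5.8779 m/s²
t = √(2d/a) = √(2 × 14.4 / 5.8779) = 2.21 s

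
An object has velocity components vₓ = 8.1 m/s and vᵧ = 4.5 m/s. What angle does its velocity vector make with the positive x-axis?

θ = arctan(vᵧ/vₓ) = arctan(4.5/8.1) = 29.05°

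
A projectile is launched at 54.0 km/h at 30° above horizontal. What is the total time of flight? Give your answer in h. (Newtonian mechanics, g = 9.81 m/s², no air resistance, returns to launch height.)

v₀ = 54.0 km/h × 0.2777777777777778 = 15.0 m/s
T = 2 × v₀ × sin(θ) / g = 2 × 15.0 × sin(30°) / 9.81 = 2 × 15.0 × 0.5 / 9.81 = 1.52905 s
T = 1.52905 s / 3600.0 = 0.0004247 h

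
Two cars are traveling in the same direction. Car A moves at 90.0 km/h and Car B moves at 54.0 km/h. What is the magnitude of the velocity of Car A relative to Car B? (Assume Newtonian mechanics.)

v_rel = |v_A - v_B| = |90.0 - 54.0| = 36.0 km/h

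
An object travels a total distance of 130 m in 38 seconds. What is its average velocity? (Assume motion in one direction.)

v_avg = Δd / Δt = 130 / 38 = 3.42 m/s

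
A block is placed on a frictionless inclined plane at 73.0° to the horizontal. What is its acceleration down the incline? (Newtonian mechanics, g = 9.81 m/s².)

a = g sin(θ) = 9.81 × sin(73.0°) = 9.81 × 0.9563 = 9.38 m/s²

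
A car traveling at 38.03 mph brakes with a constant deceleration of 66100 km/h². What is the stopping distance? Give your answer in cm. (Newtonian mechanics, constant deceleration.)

v₀ = 38.03 mph × 0.44704 = 17.0009 m/s
a = 66100 km/h² × 7.716049382716049e-05 = 5.10031 m/s²
d = v₀² / (2a) = 17.0009² / (2 × 5.10031) = 289.031 / 10.2006 = 28.3347 m
d = 28.3347 m / 0.01 = 2833 cm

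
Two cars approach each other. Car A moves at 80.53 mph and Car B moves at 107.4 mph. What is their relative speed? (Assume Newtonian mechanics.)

v_rel = v_A + v_B = 80.53 + 107.4 = 187.93 mph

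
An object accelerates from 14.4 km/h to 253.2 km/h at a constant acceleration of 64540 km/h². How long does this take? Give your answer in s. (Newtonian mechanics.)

v₀ = 14.4 km/h × 0.2777777777777778 = 4.0 m/s
v = 253.2 km/h × 0.2777777777777778 = 70.3333 m/s
a = 64540 km/h² × 7.716049382716049e-05 = 4.97994 m/s²
t = (v - v₀) / a = (70.3333 - 4.0) / 4.97994 = 13.32 s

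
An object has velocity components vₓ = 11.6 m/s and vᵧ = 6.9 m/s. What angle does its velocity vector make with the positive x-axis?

θ = arctan(vᵧ/vₓ) = arctan(6.9/11.6) = 30.75°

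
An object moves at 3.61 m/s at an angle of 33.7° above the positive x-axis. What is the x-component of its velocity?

vₓ = v cos(θ) = 3.61 × cos(33.7°) = 3.0 m/s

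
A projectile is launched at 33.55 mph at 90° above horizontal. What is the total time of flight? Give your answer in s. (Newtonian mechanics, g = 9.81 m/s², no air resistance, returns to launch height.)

v₀ = 33.55 mph × 0.44704 = 14.9982 m/s
T = 2 × v₀ × sin(θ) / g = 2 × 14.9982 × sin(90°) / 9.81 = 2 × 14.9982 × 1.0 / 9.81 = 3.058 s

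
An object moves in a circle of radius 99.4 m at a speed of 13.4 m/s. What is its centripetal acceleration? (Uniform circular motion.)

a_c = v²/r = 13.4²/99.4 = 179.56/99.4 = 1.81 m/s²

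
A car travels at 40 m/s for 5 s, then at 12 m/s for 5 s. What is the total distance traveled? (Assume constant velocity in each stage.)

d₁ = v₁t₁ = 40 × 5 = 200 m
d₂ = v₂t₂ = 12 × 5 = 60 m
d_total = 200 + 60 = 260 m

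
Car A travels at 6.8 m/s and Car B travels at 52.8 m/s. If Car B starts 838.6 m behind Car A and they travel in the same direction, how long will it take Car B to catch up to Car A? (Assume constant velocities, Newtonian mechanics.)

Relative speed: v_rel = 52.8 - 6.8 = 46.0 m/s
Time to catch: t = d₀/v_rel = 838.6/46.0 = 18.23 s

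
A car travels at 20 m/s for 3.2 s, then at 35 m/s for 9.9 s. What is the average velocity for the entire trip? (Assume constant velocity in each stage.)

d₁ = v₁t₁ = 20 × 3.2 = 64.0 m
d₂ = v₂t₂ = 35 × 9.9 = 346.5 m
d_total = 410.5 m, t_total = 13.1 s
v_avg = d_total/t_total = 410.5/13.1 = 31.34 m/s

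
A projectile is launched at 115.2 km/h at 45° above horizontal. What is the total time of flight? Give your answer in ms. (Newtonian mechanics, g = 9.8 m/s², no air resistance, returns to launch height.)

v₀ = 115.2 km/h × 0.2777777777777778 = 32.0 m/s
T = 2 × v₀ × sin(θ) / g = 2 × 32.0 × sin(45°) / 9.8 = 2 × 32.0 × 0.707107 / 9.8 = 4.61784 s
T = 4.61784 s / 0.001 = 4618 ms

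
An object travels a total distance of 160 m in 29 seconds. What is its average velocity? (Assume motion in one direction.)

v_avg = Δd / Δt = 160 / 29 = 5.52 m/s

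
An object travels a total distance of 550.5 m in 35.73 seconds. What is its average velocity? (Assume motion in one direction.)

v_avg = Δd / Δt = 550.5 / 35.73 = 15.41 m/s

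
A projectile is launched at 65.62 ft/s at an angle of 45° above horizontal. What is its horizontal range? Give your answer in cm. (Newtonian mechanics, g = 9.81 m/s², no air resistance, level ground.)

v₀ = 65.62 ft/s × 0.3048 = 20.001 m/s
R = v₀² × sin(2θ) / g = 20.001² × sin(2 × 45°) / 9.81 = 400.04 × 1.0 / 9.81 = 40.7788 m
R = 40.7788 m / 0.01 = 4078 cm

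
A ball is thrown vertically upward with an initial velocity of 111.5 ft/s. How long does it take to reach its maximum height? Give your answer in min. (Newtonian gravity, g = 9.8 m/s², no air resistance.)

v₀ = 111.5 ft/s × 0.3048 = 33.9852 m/s
t_up = v₀ / g = 33.9852 / 9.8 = 3.46788 s
t_up = 3.46788 s / 60.0 = 0.0578 min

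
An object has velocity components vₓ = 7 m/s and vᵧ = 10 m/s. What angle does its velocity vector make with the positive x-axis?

θ = arctan(vᵧ/vₓ) = arctan(10/7) = 55.01°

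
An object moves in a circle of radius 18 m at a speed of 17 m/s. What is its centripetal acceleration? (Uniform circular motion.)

a_c = v²/r = 17²/18 = 289/18 = 16.06 m/s²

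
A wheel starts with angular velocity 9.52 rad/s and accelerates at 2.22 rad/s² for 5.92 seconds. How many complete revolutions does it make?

θ = ω₀t + ½αt² = 9.52×5.92 + ½×2.22×5.92² = 95.259904 rad
Total revolutions = θ/(2π) = 95.259904/(2π) = 15.16
Complete revolutions = ⌊15.16⌋ = 15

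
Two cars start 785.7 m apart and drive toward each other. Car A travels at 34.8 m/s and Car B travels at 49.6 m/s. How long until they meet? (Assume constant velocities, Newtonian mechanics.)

Combined speed: v_combined = 34.8 + 49.6 = 84.4 m/s
Time to meet: t = d/v_combined = 785.7/84.4 = 9.31 s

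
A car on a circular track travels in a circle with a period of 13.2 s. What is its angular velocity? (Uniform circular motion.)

ω = 2π/T = 2π/13.2 = 0.476 rad/s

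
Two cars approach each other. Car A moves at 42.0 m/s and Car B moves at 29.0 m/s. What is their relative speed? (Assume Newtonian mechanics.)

v_rel = v_A + v_B = 42.0 + 29.0 = 71.0 m/s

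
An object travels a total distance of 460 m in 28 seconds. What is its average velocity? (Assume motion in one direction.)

v_avg = Δd / Δt = 460 / 28 = 16.43 m/s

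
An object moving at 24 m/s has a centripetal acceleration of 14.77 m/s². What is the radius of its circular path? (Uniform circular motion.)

r = v²/a_c = 24²/14.77 = 39.0 m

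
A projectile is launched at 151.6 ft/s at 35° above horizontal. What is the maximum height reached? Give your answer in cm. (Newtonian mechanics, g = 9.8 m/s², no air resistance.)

v₀ = 151.6 ft/s × 0.3048 = 46.2077 m/s
H = v₀² × sin²(θ) / (2g) = 46.2077² × sin(35°)² / (2 × 9.8) = 2135.15 × 0.32899 / 19.6 = 35.8389 m
H = 35.8389 m / 0.01 = 3584 cm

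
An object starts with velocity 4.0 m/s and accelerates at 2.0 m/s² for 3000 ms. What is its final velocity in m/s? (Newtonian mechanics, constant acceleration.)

t = 3000 ms × 0.001 = 3.0 s
v = v₀ + a × t = 4.0 + 2.0 × 3.0 = 10.0 m/s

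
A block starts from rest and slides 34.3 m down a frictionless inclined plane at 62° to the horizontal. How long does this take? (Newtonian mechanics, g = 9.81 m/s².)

a = g sin(θ) = 9.81 × sin(62°) = 8.6617 m/s²
t = √(2d/a) = √(2 × 34.3 / 8.6617) = 2.81 s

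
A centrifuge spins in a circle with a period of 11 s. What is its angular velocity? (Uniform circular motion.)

ω = 2π/T = 2π/11 = 0.5712 rad/s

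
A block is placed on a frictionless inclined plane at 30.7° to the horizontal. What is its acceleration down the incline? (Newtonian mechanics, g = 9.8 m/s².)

a = g sin(θ) = 9.8 × sin(30.7°) = 9.8 × 0.5105 = 5.0 m/s²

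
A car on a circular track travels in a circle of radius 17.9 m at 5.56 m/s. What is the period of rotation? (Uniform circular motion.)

T = 2πr/v = 2π×17.9/5.56 = 20.23 s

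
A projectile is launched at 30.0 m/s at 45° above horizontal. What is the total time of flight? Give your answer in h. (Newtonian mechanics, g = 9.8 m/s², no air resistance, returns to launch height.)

T = 2 × v₀ × sin(θ) / g = 2 × 30.0 × sin(45°) / 9.8 = 2 × 30.0 × 0.707107 / 9.8 = 4.32923 s
T = 4.32923 s / 3600.0 = 0.001203 h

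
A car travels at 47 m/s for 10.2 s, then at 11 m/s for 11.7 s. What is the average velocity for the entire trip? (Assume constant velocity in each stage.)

d₁ = v₁t₁ = 47 × 10.2 = 479.4 m
d₂ = v₂t₂ = 11 × 11.7 = 128.7 m
d_total = 608.1 m, t_total = 21.9 s
v_avg = d_total/t_total = 608.1/21.9 = 27.77 m/s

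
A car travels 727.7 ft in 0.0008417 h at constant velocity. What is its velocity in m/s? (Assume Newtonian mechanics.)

d = 727.7 ft × 0.3048 = 221.803 m
t = 0.0008417 h × 3600.0 = 3.03012 s
v = d / t = 221.803 / 3.03012 = 73.2 m/s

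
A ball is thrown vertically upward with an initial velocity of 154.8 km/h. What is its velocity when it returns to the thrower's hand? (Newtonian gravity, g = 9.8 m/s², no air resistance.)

By conservation of energy (no air resistance), the ball returns to the throw height with the same speed as launch, but directed downward.
|v_ground| = v₀ = 154.8 km/h
v_ground = 154.8 km/h (downward)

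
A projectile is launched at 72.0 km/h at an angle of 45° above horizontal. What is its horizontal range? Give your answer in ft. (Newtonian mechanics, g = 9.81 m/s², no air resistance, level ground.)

v₀ = 72.0 km/h × 0.2777777777777778 = 20.0 m/s
R = v₀² × sin(2θ) / g = 20.0² × sin(2 × 45°) / 9.81 = 400.0 × 1.0 / 9.81 = 40.7747 m
R = 40.7747 m / 0.3048 = 133.8 ft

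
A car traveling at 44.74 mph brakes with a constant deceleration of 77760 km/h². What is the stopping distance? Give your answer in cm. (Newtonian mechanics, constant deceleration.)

v₀ = 44.74 mph × 0.44704 = 20.0006 m/s
a = 77760 km/h² × 7.716049382716049e-05 = 6.0 m/s²
d = v₀² / (2a) = 20.0006² / (2 × 6.0) = 400.024 / 12.0 = 33.3353 m
d = 33.3353 m / 0.01 = 3334 cm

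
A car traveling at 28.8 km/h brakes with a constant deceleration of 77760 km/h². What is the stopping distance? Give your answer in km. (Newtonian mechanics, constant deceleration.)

v₀ = 28.8 km/h × 0.2777777777777778 = 8.0 m/s
a = 77760 km/h² × 7.716049382716049e-05 = 6.0 m/s²
d = v₀² / (2a) = 8.0² / (2 × 6.0) = 64.0 / 12.0 = 5.33333 m
d = 5.33333 m / 1000.0 = 0.005333 km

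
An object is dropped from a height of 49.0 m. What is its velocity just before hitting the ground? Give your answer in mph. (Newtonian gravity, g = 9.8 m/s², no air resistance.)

v = √(2gh) = √(2 × 9.8 × 49.0) = 30.9903 m/s
v = 30.9903 m/s / 0.44704 = 69.32 mph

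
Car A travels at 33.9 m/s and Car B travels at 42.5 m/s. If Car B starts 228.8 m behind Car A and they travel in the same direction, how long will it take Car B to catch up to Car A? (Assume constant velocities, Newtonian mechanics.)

Relative speed: v_rel = 42.5 - 33.9 = 8.6 m/s
Time to catch: t = d₀/v_rel = 228.8/8.6 = 26.6 s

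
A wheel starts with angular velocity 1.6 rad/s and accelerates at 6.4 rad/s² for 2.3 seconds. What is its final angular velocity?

ω = ω₀ + αt = 1.6 + 6.4 × 2.3 = 16.32 rad/s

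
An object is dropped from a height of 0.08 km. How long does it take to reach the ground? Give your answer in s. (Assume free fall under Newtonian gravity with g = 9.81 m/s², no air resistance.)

h = 0.08 km × 1000.0 = 80.0 m
t = √(2h/g) = √(2 × 80.0 / 9.81) = 4.039 s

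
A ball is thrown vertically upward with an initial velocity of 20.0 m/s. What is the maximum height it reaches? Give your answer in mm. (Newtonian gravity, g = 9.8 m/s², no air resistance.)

h_max = v₀² / (2g) = 20.0² / (2 × 9.8) = 400.0 / 19.6 = 20.4082 m
h_max = 20.4082 m / 0.001 = 20410 mm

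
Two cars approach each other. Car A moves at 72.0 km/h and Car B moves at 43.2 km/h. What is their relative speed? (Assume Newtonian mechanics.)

v_rel = v_A + v_B = 72.0 + 43.2 = 115.2 km/h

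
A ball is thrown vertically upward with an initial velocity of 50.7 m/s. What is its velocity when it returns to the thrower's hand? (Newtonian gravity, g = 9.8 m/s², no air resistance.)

By conservation of energy (no air resistance), the ball returns to the throw height with the same speed as launch, but directed downward.
|v_ground| = v₀ = 50.7 m/s
v_ground = 50.7 m/s (downward)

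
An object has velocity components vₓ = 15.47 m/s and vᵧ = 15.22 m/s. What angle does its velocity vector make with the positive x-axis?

θ = arctan(vᵧ/vₓ) = arctan(15.22/15.47) = 44.53°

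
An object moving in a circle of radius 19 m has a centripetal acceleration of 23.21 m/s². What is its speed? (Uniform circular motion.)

v = √(a_c × r) = √(23.21 × 19) = 21.0 m/s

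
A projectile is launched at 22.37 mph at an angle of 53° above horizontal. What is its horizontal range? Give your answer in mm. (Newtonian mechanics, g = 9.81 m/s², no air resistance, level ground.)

v₀ = 22.37 mph × 0.44704 = 10.0003 m/s
R = v₀² × sin(2θ) / g = 10.0003² × sin(2 × 53°) / 9.81 = 100.006 × 0.961262 / 9.81 = 9.79939 m
R = 9.79939 m / 0.001 = 9799 mm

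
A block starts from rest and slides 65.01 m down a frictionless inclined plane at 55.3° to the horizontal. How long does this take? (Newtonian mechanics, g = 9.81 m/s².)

a = g sin(θ) = 9.81 × sin(55.3°) = 8.0652 m/s²
t = √(2d/a) = √(2 × 65.01 / 8.0652) = 4.02 s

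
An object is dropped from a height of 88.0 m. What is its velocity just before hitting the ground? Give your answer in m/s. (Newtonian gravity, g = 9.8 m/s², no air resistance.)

v = √(2gh) = √(2 × 9.8 × 88.0) = 41.53 m/s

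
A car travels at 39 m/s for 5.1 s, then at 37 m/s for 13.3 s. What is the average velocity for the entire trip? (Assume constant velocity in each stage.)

d₁ = v₁t₁ = 39 × 5.1 = 198.9 m
d₂ = v₂t₂ = 37 × 13.3 = 492.1 m
d_total = 691.0 m, t_total = 18.4 s
v_avg = d_total/t_total = 691.0/18.4 = 37.55 m/s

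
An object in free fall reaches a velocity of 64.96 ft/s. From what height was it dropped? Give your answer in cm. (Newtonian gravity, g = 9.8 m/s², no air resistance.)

v = 64.96 ft/s × 0.3048 = 19.7998 m/s
h = v² / (2g) = 19.7998² / (2 × 9.8) = 20.0016 m
h = 20.0016 m / 0.01 = 2000 cm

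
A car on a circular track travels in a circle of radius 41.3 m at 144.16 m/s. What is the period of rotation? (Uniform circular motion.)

T = 2πr/v = 2π×41.3/144.16 = 1.8 s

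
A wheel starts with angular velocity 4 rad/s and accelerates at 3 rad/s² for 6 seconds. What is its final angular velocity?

ω = ω₀ + αt = 4 + 3 × 6 = 22 rad/s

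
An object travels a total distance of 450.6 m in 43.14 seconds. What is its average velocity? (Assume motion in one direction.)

v_avg = Δd / Δt = 450.6 / 43.14 = 10.45 m/s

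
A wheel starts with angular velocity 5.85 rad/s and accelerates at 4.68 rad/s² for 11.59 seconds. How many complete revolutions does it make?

θ = ω₀t + ½αt² = 5.85×11.59 + ½×4.68×11.59² = 382.129254 rad
Total revolutions = θ/(2π) = 382.129254/(2π) = 60.82
Complete revolutions = ⌊60.82⌋ = 60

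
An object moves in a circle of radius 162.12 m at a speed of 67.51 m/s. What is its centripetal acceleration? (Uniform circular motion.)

a_c = v²/r = 67.51²/162.12 = 4557.6001/162.12 = 28.11 m/s²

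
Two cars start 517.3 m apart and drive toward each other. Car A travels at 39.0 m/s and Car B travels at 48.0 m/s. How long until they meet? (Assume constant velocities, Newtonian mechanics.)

Combined speed: v_combined = 39.0 + 48.0 = 87.0 m/s
Time to meet: t = d/v_combined = 517.3/87.0 = 5.95 s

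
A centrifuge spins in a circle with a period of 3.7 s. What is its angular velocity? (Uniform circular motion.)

ω = 2π/T = 2π/3.7 = 1.6982 rad/s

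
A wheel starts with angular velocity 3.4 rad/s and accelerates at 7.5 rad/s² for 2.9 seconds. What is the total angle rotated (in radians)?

θ = ω₀t + ½αt² = 3.4×2.9 + ½×7.5×2.9² = 41.4 rad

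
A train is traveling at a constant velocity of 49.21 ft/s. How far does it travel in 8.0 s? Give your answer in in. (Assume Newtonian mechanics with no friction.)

v = 49.21 ft/s × 0.3048 = 14.9992 m/s
d = v × t = 14.9992 × 8.0 = 119.994 m
d = 119.994 m / 0.0254 = 4724 in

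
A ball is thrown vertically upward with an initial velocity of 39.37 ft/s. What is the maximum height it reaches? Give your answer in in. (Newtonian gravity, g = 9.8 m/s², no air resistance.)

v₀ = 39.37 ft/s × 0.3048 = 12.0 m/s
h_max = v₀² / (2g) = 12.0² / (2 × 9.8) = 144.0 / 19.6 = 7.34694 m
h_max = 7.34694 m / 0.0254 = 289.2 in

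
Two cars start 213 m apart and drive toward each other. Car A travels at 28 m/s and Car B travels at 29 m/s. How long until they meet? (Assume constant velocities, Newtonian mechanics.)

Combined speed: v_combined = 28 + 29 = 57 m/s
Time to meet: t = d/v_combined = 213/57 = 3.74 s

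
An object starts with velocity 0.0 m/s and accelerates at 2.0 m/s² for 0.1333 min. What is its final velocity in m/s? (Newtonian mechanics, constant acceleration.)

t = 0.1333 min × 60.0 = 7.998 s
v = v₀ + a × t = 0.0 + 2.0 × 7.998 = 16.0 m/s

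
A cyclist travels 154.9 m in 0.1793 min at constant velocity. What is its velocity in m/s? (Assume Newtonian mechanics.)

t = 0.1793 min × 60.0 = 10.758 s
v = d / t = 154.9 / 10.758 = 14.4 m/s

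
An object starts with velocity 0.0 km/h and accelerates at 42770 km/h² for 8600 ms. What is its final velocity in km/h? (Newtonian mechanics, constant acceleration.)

v₀ = 0.0 km/h × 0.2777777777777778 = 0.0 m/s
a = 42770 km/h² × 7.716049382716049e-05 = 3.30015 m/s²
t = 8600 ms × 0.001 = 8.6 s
v = v₀ + a × t = 0.0 + 3.30015 × 8.6 = 28.3813 m/s
v = 28.3813 m/s / 0.2777777777777778 = 102.2 km/h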